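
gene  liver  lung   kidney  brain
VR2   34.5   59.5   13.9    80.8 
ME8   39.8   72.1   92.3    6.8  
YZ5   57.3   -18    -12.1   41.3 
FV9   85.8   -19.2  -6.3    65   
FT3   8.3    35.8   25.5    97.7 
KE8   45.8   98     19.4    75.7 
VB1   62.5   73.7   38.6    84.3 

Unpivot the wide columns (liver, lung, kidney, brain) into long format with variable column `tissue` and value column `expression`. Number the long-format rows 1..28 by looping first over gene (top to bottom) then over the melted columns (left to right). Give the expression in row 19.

28 rows total (7 × 4). Row 19: index ⌊(19-1)/4⌋ = 4 into gene → FT3; (19-1) mod 4 = 2 into the melted columns → kidney.
So row 19 is (FT3, kidney, 25.5); expression = 25.5.

25.5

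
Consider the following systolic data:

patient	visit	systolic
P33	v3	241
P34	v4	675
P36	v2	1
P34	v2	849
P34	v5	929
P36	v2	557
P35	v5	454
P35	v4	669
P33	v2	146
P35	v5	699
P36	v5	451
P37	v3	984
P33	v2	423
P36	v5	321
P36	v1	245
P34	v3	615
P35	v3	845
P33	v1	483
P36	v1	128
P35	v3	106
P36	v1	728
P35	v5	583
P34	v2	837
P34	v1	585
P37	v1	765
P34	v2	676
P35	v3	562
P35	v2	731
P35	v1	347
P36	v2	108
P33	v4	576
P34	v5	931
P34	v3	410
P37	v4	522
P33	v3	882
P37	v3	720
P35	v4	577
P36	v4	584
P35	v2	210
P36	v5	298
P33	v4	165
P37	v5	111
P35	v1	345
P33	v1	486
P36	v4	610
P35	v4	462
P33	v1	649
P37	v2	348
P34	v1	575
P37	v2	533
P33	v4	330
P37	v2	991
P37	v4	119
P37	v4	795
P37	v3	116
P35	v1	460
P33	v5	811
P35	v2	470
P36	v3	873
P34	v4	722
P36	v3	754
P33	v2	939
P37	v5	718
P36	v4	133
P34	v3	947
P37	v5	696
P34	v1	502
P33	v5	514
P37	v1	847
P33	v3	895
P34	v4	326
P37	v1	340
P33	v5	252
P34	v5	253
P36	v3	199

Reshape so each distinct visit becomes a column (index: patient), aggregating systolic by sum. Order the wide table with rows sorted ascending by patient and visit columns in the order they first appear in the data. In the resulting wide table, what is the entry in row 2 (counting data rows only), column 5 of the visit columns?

With rows sorted ascending by patient, row 2 is patient=P34. visit columns in first-appearance order: v3, v4, v2, v5, v1; column 5 is v1.
Long rows with patient=P34, visit=v1: 585 + 575 + 502 = 1662.

1662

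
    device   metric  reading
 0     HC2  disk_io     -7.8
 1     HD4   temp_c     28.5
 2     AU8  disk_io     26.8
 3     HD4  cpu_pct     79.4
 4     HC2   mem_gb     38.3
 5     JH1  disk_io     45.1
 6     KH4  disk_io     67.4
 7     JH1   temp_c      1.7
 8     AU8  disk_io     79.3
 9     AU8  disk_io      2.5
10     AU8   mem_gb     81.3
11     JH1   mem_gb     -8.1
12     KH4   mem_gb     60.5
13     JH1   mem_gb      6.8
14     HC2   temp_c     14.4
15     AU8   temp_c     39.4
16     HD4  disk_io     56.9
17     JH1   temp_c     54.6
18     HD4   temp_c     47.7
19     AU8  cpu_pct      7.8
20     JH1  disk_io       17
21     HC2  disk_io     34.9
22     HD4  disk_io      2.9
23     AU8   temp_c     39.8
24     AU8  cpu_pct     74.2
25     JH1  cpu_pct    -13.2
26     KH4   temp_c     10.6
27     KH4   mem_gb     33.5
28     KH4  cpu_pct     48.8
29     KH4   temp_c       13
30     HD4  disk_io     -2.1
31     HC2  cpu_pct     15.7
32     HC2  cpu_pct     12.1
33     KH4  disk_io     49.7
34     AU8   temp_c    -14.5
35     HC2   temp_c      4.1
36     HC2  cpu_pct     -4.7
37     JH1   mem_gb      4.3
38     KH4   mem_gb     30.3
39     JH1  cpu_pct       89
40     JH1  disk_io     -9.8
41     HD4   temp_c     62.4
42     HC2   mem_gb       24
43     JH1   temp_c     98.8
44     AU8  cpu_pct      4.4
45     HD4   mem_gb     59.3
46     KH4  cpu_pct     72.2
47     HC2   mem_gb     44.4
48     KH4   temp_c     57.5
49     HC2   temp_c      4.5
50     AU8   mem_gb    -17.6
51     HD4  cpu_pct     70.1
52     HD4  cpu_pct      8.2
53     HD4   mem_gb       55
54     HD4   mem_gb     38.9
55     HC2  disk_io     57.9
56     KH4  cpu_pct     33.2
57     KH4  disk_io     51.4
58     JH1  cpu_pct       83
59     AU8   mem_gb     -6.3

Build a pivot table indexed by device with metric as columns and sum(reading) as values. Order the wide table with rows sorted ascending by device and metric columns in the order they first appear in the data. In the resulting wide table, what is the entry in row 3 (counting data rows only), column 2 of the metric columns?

With rows sorted ascending by device, row 3 is device=HD4. metric columns in first-appearance order: disk_io, temp_c, cpu_pct, mem_gb; column 2 is temp_c.
Long rows with device=HD4, metric=temp_c: 28.5 + 47.7 + 62.4 = 138.6.

138.6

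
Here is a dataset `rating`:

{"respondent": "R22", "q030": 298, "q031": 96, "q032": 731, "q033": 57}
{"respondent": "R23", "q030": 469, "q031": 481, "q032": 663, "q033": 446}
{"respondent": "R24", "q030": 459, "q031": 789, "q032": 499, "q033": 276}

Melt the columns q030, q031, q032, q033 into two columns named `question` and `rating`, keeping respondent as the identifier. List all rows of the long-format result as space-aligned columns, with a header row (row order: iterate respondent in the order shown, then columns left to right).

respondent  question  rating
R22         q030      298   
R22         q031      96    
R22         q032      731   
R22         q033      57    
R23         q030      469   
R23         q031      481   
R23         q032      663   
R23         q033      446   
R24         q030      459   
R24         q031      789   
R24         q032      499   
R24         q033      276   

Each (respondent, column) pair becomes one row: 3 × 4 = 12 rows.
For example, (R22, q030) → rating=298.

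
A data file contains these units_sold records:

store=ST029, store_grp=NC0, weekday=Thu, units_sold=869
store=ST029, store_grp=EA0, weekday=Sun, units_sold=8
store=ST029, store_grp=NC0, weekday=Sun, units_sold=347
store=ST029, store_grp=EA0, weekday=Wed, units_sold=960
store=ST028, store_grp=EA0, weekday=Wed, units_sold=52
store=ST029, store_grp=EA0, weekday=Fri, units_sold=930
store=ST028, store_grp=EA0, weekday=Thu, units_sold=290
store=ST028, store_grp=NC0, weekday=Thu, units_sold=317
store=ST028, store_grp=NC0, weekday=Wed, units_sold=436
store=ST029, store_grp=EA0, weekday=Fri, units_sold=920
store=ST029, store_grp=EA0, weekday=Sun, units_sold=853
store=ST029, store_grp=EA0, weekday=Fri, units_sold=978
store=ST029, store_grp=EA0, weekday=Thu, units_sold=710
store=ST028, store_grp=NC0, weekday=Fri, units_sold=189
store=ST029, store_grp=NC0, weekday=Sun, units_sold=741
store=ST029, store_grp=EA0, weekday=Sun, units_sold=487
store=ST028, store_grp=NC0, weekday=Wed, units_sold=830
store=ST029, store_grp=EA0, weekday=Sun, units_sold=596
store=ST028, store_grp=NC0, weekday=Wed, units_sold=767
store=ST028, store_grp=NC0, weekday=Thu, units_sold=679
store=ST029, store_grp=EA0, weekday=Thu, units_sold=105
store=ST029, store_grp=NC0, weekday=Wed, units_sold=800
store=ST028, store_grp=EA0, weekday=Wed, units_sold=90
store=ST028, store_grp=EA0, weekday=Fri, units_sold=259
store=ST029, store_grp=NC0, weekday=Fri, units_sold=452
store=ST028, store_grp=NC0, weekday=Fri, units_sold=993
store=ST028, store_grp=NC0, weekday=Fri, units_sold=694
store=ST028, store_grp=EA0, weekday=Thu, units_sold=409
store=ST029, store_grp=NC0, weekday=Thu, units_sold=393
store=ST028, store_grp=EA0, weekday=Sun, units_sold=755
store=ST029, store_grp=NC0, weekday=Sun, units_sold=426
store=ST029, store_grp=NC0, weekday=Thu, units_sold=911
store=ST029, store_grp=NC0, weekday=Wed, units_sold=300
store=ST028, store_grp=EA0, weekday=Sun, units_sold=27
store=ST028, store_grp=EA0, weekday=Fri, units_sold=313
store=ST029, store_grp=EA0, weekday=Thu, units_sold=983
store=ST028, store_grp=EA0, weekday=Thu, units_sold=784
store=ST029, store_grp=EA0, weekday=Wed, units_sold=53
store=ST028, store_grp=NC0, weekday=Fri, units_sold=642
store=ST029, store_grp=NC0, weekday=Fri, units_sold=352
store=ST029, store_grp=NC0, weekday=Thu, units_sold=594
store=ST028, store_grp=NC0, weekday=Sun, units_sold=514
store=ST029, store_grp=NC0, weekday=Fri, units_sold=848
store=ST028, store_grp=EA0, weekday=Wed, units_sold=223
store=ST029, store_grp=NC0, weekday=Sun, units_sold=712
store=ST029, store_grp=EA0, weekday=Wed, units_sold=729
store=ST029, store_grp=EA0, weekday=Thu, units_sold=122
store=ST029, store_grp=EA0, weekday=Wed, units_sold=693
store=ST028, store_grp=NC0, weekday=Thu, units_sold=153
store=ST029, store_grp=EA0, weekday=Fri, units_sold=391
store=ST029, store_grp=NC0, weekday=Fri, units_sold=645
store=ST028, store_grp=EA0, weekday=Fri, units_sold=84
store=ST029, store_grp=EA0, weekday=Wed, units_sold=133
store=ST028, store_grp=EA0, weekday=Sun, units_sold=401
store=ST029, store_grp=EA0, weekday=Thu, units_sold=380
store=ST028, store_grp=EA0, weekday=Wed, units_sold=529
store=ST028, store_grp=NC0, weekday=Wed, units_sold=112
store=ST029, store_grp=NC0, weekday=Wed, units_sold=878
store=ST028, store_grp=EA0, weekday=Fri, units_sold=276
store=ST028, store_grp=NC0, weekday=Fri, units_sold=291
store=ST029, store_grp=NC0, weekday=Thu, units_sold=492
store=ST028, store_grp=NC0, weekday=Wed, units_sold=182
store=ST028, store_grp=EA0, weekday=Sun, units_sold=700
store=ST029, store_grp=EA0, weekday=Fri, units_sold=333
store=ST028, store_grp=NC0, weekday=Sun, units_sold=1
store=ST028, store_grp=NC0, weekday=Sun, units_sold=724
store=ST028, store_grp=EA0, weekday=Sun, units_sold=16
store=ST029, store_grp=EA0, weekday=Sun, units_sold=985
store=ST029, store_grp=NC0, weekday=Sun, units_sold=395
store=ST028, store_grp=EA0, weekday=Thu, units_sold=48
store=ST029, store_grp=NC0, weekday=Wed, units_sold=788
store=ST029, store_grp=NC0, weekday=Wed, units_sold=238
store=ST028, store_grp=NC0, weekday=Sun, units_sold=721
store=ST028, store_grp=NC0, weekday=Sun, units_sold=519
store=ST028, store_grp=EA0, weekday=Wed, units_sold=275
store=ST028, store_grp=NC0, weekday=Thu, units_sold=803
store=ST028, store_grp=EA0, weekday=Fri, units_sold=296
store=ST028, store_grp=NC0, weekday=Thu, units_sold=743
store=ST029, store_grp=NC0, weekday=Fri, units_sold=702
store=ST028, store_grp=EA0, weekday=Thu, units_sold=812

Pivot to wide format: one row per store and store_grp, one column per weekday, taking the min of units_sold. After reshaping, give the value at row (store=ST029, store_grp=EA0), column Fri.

Rows with store=ST029, store_grp=EA0 and weekday=Fri: units_sold values are 930, 920, 978, 391, 333.
min(930, 920, 978, 391, 333) = 333.

333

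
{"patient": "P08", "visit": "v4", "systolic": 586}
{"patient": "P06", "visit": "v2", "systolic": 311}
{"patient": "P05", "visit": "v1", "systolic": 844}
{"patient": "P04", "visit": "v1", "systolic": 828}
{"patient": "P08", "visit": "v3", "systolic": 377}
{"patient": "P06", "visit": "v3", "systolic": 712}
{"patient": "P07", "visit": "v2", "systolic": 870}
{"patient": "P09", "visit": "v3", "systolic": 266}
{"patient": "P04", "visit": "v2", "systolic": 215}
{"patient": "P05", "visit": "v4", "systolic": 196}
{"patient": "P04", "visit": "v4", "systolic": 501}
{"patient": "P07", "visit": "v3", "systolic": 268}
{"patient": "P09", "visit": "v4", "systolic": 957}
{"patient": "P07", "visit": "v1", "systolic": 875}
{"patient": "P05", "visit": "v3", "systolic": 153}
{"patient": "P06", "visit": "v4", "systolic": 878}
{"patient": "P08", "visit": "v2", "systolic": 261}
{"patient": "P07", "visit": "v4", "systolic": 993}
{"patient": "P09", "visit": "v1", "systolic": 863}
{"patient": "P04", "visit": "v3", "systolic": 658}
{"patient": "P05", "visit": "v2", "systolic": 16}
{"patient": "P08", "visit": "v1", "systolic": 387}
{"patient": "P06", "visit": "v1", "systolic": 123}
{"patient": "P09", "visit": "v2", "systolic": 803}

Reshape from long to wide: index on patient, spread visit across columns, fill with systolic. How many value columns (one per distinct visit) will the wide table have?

4

4 distinct visit values: v1, v2, v3, v4.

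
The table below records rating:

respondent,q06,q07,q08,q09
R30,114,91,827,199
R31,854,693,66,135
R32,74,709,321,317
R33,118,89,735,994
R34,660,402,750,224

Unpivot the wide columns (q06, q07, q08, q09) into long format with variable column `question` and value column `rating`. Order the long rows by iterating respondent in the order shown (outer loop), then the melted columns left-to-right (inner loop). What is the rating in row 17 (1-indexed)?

660

20 rows total (5 × 4). Row 17: index ⌊(17-1)/4⌋ = 4 into respondent → R34; (17-1) mod 4 = 0 into the melted columns → q06.
So row 17 is (R34, q06, 660); rating = 660.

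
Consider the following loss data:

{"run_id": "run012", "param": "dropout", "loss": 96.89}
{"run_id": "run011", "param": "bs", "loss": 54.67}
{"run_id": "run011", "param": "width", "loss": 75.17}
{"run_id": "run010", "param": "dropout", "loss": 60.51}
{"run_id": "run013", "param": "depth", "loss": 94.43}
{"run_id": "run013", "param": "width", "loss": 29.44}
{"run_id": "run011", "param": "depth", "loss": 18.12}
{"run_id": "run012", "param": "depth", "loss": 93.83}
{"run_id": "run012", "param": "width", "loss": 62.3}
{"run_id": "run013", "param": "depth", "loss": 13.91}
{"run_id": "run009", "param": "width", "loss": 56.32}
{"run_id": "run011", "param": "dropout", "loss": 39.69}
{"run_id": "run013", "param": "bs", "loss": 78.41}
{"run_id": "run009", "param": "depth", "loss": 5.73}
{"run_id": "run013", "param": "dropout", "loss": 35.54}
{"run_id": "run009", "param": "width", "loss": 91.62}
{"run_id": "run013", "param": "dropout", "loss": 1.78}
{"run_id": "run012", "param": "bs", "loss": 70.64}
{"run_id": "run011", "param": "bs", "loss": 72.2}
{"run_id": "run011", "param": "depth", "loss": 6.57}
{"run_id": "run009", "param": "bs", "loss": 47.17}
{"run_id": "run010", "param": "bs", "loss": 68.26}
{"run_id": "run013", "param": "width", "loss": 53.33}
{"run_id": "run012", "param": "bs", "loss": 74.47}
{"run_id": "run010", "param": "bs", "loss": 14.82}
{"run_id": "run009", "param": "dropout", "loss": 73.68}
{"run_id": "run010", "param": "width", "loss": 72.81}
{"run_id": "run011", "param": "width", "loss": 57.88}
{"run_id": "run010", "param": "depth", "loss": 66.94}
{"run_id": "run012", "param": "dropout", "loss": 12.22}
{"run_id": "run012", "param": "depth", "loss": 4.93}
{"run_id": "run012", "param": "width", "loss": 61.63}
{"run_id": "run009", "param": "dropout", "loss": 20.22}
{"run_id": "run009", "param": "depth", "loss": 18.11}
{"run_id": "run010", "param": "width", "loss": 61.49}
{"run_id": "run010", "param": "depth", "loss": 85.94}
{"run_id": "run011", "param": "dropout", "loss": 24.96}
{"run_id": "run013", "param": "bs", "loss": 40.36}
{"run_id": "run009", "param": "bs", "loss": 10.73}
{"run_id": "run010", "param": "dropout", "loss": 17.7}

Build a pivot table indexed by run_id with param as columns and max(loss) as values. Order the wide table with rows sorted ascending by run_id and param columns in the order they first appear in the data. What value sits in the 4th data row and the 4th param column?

With rows sorted ascending by run_id, row 4 is run_id=run012. param columns in first-appearance order: dropout, bs, width, depth; column 4 is depth.
Long rows with run_id=run012, param=depth: max(93.83, 4.93) = 93.83.

93.83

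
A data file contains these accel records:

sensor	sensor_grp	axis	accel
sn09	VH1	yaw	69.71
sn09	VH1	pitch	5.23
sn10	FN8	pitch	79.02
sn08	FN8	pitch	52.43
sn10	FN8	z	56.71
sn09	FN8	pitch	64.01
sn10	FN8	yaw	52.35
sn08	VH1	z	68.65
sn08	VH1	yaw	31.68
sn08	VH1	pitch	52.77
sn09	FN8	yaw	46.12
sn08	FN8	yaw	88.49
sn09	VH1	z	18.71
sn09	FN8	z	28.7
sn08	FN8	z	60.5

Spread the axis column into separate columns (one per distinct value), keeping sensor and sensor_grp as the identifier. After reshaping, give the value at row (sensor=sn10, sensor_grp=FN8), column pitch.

Wide layout: rows indexed by sensor and sensor_grp, columns are the 3 distinct axis values (yaw, pitch, z).
Cell (sensor=sn10, sensor_grp=FN8, axis=pitch) draws from the long row where sensor=sn10, sensor_grp=FN8 and axis=pitch, which has accel=79.02.

79.02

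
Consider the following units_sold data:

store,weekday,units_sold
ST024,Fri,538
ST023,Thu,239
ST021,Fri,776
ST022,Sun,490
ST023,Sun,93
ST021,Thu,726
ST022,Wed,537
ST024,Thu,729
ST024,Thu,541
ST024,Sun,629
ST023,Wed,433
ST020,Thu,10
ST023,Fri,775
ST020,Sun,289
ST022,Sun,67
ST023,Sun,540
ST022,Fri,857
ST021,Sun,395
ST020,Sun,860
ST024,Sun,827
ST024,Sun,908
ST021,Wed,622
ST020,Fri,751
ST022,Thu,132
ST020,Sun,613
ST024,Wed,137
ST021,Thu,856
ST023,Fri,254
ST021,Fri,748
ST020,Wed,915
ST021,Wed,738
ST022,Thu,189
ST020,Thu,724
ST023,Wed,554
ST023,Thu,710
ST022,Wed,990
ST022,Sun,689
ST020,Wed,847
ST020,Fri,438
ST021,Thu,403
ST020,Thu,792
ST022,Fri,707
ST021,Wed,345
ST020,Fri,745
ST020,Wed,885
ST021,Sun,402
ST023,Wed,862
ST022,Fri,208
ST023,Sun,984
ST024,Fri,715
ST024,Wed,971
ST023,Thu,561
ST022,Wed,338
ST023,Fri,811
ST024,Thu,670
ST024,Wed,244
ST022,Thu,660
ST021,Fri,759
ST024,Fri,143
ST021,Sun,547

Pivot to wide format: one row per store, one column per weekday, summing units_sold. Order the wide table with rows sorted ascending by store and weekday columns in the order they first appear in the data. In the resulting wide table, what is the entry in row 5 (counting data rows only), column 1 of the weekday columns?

With rows sorted ascending by store, row 5 is store=ST024. weekday columns in first-appearance order: Fri, Thu, Sun, Wed; column 1 is Fri.
Long rows with store=ST024, weekday=Fri: 538 + 715 + 143 = 1396.

1396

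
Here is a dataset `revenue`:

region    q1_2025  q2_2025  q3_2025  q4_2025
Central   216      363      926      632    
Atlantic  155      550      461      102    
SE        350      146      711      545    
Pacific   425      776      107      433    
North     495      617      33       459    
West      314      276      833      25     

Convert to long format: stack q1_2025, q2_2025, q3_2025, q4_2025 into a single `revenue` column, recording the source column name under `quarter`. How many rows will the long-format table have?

6 region values × 4 melted columns = 24 rows.

24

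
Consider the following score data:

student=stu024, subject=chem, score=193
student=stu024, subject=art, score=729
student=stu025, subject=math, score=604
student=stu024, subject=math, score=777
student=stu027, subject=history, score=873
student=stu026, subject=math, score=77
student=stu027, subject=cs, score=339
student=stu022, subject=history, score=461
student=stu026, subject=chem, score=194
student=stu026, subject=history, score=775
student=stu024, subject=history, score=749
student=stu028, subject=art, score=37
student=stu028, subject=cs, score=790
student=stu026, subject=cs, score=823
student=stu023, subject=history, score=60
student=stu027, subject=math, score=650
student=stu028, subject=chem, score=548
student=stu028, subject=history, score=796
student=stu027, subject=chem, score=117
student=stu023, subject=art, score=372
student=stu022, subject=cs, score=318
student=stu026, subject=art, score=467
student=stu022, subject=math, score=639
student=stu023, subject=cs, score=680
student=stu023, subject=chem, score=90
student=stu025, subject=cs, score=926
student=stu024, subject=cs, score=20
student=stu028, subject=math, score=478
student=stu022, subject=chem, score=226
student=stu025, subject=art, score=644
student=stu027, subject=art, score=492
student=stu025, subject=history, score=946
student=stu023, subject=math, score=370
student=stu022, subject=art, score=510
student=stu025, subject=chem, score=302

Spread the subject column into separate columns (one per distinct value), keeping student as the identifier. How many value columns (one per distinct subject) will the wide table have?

5 distinct subject values: history, math, cs, chem, art.

5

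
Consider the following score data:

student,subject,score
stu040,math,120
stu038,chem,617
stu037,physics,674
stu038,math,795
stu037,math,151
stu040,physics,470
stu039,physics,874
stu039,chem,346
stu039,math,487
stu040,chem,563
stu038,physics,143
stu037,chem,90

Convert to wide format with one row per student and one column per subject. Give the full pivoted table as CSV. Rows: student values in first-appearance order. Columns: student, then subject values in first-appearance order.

student,math,chem,physics
stu040,120,563,470
stu038,795,617,143
stu037,151,90,674
stu039,487,346,874

Columns: student plus the 3 distinct subject values (math, chem, physics).
For example, row stu040 column math takes score=120 from the long row (stu040, math).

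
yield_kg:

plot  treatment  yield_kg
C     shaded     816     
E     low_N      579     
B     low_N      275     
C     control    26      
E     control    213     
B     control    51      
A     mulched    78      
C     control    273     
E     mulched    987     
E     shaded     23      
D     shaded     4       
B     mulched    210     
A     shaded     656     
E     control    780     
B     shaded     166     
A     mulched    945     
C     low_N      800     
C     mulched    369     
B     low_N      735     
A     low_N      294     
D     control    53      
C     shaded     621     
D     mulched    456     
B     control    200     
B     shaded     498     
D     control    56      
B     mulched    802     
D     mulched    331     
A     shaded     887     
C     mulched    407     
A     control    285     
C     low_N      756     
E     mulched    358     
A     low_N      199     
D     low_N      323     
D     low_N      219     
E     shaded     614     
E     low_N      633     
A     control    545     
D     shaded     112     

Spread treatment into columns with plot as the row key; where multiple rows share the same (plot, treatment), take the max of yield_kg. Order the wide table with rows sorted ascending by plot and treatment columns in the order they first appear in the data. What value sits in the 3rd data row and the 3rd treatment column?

With rows sorted ascending by plot, row 3 is plot=C. treatment columns in first-appearance order: shaded, low_N, control, mulched; column 3 is control.
Long rows with plot=C, treatment=control: max(26, 273) = 273.

273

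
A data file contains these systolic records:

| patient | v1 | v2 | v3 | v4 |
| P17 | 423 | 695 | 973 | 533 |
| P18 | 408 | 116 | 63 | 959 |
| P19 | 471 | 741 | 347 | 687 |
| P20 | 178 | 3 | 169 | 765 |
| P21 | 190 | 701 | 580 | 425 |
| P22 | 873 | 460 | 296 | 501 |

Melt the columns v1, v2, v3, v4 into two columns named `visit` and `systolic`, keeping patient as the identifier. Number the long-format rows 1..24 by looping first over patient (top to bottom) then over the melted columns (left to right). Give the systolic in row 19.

24 rows total (6 × 4). Row 19: index ⌊(19-1)/4⌋ = 4 into patient → P21; (19-1) mod 4 = 2 into the melted columns → v3.
So row 19 is (P21, v3, 580); systolic = 580.

580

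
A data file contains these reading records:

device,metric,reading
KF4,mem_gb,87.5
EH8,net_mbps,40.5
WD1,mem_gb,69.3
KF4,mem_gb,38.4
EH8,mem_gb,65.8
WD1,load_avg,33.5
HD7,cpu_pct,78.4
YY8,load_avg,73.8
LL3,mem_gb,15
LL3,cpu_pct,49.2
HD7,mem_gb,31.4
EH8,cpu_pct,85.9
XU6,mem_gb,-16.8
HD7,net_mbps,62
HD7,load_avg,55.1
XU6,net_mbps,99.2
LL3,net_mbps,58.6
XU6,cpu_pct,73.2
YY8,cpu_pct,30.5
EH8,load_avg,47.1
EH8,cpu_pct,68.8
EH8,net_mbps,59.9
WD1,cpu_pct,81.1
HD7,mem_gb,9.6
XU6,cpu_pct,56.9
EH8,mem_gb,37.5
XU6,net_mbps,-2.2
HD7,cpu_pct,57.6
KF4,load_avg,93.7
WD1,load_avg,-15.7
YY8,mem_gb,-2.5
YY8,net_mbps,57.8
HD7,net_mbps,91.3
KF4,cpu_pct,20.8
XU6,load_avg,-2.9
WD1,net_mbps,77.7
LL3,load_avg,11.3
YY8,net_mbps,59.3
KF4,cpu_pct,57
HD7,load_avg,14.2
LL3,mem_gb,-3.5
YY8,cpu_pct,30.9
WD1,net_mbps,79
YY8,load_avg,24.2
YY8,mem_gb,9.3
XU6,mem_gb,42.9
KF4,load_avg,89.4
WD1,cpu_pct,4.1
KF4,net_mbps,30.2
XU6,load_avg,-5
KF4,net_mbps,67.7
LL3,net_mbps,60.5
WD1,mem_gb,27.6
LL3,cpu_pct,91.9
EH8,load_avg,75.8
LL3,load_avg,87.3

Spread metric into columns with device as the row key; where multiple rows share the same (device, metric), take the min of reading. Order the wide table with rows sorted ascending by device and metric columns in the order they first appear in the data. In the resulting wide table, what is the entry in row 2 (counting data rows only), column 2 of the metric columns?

With rows sorted ascending by device, row 2 is device=HD7. metric columns in first-appearance order: mem_gb, net_mbps, load_avg, cpu_pct; column 2 is net_mbps.
Long rows with device=HD7, metric=net_mbps: min(62, 91.3) = 62.

62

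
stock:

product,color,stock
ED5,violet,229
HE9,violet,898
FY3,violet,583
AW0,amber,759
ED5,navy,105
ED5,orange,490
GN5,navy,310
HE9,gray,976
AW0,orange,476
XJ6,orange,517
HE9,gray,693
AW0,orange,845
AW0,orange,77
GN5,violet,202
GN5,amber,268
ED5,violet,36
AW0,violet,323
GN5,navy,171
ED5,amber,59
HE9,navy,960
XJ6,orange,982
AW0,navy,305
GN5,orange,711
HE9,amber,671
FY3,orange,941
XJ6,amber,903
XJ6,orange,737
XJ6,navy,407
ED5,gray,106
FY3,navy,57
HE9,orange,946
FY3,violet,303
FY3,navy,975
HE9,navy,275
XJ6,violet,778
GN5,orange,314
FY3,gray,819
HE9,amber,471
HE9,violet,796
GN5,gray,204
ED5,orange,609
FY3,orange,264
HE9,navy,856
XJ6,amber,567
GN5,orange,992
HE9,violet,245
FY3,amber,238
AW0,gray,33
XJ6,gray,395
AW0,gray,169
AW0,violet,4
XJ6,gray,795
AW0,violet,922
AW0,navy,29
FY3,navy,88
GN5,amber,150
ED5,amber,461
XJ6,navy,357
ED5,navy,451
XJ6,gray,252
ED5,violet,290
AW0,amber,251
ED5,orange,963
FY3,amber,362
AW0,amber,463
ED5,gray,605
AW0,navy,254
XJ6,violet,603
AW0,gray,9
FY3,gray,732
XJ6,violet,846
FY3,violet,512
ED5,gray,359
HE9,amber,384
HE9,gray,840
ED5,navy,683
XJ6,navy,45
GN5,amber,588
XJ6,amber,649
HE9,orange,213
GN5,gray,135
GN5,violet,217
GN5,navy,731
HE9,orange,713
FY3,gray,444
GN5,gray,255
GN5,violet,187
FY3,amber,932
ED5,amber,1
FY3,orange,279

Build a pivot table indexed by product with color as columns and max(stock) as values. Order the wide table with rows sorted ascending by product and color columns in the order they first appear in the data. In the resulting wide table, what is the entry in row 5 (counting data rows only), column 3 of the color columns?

With rows sorted ascending by product, row 5 is product=HE9. color columns in first-appearance order: violet, amber, navy, orange, gray; column 3 is navy.
Long rows with product=HE9, color=navy: max(960, 275, 856) = 960.

960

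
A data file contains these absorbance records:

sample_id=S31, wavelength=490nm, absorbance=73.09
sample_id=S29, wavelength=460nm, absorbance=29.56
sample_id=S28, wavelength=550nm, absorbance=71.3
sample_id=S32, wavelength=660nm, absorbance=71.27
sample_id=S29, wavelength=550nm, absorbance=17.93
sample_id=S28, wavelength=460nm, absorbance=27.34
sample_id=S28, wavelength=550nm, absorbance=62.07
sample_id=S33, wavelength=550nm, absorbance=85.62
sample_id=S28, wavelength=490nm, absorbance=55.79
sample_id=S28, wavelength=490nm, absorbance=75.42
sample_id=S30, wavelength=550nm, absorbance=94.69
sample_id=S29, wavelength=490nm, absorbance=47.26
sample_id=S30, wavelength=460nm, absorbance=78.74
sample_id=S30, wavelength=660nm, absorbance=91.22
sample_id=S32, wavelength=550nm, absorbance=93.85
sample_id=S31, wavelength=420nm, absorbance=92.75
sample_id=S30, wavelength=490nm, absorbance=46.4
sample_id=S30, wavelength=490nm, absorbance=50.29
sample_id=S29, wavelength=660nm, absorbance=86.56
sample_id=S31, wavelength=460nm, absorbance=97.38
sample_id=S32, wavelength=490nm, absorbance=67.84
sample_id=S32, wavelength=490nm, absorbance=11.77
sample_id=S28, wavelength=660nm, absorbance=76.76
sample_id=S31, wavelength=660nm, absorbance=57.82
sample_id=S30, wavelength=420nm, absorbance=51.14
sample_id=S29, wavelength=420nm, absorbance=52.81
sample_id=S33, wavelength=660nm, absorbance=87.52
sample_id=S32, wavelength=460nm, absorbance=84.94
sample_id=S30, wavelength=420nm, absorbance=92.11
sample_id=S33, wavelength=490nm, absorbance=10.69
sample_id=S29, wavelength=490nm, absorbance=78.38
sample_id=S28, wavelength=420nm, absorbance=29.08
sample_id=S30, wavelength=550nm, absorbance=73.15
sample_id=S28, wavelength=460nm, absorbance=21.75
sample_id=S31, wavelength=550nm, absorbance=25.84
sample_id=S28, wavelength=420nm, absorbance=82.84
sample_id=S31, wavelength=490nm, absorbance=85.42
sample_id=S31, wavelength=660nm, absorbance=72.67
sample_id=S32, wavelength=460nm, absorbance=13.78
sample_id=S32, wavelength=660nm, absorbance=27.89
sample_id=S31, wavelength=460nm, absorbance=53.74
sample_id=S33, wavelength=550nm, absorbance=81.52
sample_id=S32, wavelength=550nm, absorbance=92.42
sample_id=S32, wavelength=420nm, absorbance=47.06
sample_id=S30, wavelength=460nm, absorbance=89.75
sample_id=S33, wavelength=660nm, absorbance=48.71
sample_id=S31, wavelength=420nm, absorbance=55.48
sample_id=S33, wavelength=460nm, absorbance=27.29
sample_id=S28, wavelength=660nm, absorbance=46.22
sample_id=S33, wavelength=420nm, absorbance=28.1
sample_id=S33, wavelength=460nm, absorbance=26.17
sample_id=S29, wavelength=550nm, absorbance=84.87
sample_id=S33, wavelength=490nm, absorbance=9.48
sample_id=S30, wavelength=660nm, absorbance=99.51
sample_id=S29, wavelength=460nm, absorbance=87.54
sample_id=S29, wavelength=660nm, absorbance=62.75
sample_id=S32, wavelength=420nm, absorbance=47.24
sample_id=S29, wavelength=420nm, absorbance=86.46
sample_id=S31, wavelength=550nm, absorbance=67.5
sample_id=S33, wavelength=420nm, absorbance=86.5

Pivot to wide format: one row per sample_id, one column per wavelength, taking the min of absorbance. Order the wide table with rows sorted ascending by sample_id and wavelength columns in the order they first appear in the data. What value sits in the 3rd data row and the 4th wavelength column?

91.22

With rows sorted ascending by sample_id, row 3 is sample_id=S30. wavelength columns in first-appearance order: 490nm, 460nm, 550nm, 660nm, 420nm; column 4 is 660nm.
Long rows with sample_id=S30, wavelength=660nm: min(91.22, 99.51) = 91.22.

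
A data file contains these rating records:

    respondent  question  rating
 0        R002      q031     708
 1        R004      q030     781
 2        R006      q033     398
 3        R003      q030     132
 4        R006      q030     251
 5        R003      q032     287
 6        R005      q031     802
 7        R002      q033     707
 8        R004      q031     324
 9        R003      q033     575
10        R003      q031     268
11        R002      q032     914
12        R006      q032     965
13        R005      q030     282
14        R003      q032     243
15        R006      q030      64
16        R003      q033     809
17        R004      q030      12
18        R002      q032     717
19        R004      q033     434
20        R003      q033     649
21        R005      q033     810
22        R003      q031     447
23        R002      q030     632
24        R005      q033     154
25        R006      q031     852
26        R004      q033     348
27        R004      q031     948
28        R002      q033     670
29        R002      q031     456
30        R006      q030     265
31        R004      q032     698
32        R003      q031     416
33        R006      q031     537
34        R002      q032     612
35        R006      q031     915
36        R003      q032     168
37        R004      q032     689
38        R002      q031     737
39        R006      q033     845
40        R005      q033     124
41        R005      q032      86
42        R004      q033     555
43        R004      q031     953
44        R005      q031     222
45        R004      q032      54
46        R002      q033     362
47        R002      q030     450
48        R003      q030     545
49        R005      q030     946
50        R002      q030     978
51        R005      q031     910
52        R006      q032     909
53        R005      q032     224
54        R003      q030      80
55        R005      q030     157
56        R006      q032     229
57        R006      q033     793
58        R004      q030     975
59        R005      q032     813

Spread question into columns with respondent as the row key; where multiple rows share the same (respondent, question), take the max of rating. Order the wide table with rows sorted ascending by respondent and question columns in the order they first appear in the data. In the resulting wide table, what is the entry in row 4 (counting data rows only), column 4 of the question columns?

With rows sorted ascending by respondent, row 4 is respondent=R005. question columns in first-appearance order: q031, q030, q033, q032; column 4 is q032.
Long rows with respondent=R005, question=q032: max(86, 224, 813) = 813.

813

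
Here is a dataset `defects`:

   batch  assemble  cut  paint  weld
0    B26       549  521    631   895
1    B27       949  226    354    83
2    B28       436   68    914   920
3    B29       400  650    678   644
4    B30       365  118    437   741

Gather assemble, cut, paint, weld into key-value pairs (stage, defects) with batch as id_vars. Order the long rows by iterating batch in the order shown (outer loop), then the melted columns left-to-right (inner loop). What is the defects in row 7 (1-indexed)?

20 rows total (5 × 4). Row 7: index ⌊(7-1)/4⌋ = 1 into batch → B27; (7-1) mod 4 = 2 into the melted columns → paint.
So row 7 is (B27, paint, 354); defects = 354.

354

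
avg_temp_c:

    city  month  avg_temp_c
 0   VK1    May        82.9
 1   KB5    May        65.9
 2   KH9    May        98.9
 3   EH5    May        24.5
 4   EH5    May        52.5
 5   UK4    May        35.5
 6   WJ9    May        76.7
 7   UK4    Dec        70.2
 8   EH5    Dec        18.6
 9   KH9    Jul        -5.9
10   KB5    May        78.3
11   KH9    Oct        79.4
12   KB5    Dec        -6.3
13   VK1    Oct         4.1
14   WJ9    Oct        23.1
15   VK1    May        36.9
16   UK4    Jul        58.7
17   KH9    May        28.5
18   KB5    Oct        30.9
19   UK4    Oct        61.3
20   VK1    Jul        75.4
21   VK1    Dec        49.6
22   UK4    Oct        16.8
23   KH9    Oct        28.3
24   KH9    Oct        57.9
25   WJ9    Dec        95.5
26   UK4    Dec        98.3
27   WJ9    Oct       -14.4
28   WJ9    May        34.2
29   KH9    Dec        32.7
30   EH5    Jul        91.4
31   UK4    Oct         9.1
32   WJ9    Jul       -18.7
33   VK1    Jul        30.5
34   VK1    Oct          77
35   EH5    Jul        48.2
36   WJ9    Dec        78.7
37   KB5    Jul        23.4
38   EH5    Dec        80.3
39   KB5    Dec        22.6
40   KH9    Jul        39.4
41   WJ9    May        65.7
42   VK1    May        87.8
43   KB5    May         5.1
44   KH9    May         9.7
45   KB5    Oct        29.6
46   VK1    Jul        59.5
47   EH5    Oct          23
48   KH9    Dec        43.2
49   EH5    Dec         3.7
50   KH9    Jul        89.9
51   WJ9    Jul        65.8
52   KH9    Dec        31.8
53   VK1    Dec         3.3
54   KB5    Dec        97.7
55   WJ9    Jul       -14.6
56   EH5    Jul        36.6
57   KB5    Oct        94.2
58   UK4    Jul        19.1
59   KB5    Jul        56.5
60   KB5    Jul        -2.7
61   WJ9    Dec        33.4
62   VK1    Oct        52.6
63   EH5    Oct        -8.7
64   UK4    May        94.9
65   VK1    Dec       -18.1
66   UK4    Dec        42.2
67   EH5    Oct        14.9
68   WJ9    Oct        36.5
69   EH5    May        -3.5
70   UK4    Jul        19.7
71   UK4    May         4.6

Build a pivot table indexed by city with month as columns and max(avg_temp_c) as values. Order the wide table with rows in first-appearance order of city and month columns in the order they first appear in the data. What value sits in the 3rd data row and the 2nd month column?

With rows in first-appearance order of city, row 3 is city=KH9. month columns in first-appearance order: May, Dec, Jul, Oct; column 2 is Dec.
Long rows with city=KH9, month=Dec: max(32.7, 43.2, 31.8) = 43.2.

43.2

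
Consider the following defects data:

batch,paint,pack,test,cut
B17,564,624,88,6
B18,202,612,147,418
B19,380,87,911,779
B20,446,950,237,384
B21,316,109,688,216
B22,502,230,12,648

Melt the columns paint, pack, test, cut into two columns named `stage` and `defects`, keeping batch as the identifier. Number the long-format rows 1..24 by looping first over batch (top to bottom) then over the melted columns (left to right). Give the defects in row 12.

24 rows total (6 × 4). Row 12: index ⌊(12-1)/4⌋ = 2 into batch → B19; (12-1) mod 4 = 3 into the melted columns → cut.
So row 12 is (B19, cut, 779); defects = 779.

779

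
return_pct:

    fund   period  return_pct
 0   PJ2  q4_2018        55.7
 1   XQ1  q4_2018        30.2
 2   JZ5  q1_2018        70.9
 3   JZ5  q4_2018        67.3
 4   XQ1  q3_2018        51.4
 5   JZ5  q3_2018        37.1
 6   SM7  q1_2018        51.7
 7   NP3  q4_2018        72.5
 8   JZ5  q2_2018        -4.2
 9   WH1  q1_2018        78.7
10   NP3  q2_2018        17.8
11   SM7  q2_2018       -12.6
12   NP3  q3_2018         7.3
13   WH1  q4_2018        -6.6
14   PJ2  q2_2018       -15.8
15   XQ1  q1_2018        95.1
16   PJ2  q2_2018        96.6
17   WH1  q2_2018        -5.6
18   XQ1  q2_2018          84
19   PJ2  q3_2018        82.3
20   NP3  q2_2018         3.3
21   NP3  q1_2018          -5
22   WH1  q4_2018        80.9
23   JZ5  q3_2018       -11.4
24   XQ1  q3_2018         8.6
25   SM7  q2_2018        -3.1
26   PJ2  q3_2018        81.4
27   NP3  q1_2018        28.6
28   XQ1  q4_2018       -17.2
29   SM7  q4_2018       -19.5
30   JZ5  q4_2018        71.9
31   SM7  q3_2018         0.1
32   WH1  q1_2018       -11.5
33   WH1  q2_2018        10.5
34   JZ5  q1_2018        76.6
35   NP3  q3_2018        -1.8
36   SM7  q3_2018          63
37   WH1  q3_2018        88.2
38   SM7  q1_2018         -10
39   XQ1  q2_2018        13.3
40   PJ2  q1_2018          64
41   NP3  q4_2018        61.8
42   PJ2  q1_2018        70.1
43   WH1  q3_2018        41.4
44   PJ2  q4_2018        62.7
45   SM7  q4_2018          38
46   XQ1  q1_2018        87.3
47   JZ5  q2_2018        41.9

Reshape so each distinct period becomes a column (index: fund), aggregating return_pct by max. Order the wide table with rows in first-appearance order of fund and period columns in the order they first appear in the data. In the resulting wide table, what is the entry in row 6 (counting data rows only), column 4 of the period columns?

With rows in first-appearance order of fund, row 6 is fund=WH1. period columns in first-appearance order: q4_2018, q1_2018, q3_2018, q2_2018; column 4 is q2_2018.
Long rows with fund=WH1, period=q2_2018: max(-5.6, 10.5) = 10.5.

10.5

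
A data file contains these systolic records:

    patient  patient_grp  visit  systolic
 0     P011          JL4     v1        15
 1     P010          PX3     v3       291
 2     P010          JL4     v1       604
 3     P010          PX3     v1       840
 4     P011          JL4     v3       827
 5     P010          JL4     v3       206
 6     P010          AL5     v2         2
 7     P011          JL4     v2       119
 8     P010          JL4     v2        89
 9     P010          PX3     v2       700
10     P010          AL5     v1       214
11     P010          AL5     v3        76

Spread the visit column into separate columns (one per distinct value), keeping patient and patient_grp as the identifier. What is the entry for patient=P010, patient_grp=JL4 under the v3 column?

Wide layout: rows indexed by patient and patient_grp, columns are the 3 distinct visit values (v1, v3, v2).
Cell (patient=P010, patient_grp=JL4, visit=v3) draws from the long row where patient=P010, patient_grp=JL4 and visit=v3, which has systolic=206.

206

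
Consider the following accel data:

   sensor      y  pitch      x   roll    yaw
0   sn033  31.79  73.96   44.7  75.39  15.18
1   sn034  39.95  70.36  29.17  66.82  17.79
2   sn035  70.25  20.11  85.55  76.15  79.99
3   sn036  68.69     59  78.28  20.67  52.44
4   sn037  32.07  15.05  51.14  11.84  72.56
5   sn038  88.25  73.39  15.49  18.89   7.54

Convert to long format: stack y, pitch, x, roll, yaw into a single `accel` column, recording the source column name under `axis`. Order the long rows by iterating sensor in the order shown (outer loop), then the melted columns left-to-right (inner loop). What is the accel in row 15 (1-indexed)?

30 rows total (6 × 5). Row 15: index ⌊(15-1)/5⌋ = 2 into sensor → sn035; (15-1) mod 5 = 4 into the melted columns → yaw.
So row 15 is (sn035, yaw, 79.99); accel = 79.99.

79.99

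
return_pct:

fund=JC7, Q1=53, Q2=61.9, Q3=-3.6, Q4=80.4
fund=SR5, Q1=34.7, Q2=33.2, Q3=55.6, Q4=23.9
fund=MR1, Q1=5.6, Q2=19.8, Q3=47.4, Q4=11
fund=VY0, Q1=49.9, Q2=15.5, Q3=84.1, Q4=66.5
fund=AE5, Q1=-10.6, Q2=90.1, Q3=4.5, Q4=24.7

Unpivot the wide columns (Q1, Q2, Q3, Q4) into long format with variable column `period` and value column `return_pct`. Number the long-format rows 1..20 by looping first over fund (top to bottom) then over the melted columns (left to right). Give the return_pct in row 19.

4.5

20 rows total (5 × 4). Row 19: index ⌊(19-1)/4⌋ = 4 into fund → AE5; (19-1) mod 4 = 2 into the melted columns → Q3.
So row 19 is (AE5, Q3, 4.5); return_pct = 4.5.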